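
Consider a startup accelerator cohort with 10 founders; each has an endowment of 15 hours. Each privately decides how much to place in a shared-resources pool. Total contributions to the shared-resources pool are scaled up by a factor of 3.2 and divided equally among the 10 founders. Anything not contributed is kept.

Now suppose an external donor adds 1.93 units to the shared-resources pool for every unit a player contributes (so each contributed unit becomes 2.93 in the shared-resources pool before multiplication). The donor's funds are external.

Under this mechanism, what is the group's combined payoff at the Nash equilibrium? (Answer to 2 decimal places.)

Even with the mechanism, each unit contributed returns only 3.2 × 2.93 / 10 = 0.9376 per unit of net cost, so contributing nothing is still dominant.
At the Nash equilibrium no one contributes; group total payoff = 10 × 15 = 150.

150.00 hours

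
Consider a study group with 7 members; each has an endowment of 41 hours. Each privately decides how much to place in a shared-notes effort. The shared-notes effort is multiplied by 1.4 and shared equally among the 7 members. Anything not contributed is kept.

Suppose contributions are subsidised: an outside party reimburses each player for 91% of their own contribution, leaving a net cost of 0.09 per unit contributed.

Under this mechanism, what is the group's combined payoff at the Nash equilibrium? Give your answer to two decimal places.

Under the mechanism each unit contributed yields (1.4/7) / 0.09 = 2.2222 back to its contributor per unit of net cost, which exceeds 1, making full contribution the dominant choice for everyone.
So the Nash equilibrium is full contribution by all 7; the group earns 7 × (41 × 0.91 + 1.4 × 41) = 662.97.

662.97 hours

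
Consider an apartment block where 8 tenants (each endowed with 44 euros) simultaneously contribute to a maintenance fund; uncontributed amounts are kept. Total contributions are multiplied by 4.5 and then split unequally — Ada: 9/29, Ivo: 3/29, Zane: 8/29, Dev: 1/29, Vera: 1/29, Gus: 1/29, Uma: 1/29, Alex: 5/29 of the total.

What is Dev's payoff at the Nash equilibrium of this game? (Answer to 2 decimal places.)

A player with share s gets back 4.5·s per unit contributed, so full contribution is dominant for anyone with s > 1/4.5 = 0.2222 and zero contribution is dominant for anyone below.
Ada and Zane clear that bar, contributing 44 each; the remaining 6 contribute 0. Total contributed: 88.
Dev keeps 44 and receives 4.5 × 88 × 1/29 = 13.66 from the maintenance fund, for a payoff of 57.66.

57.66 euros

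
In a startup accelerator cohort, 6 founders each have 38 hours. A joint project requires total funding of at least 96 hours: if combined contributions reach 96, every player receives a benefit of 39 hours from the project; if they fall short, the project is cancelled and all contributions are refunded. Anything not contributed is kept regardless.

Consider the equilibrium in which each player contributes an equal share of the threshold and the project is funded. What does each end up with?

Equal share of the threshold: 96/6 = 16.
At this profile no one gains by cutting their contribution: any cut drops the total below 96, the project is cancelled, contributions are refunded, and the deviator ends with 38, which is less than 38 − 16 + 39 = 61. Contributing more than 16 just wastes the excess. So contributing exactly 16 is a best response.
Each player's payoff: 38 − 16 + 39 = 61.

61 hours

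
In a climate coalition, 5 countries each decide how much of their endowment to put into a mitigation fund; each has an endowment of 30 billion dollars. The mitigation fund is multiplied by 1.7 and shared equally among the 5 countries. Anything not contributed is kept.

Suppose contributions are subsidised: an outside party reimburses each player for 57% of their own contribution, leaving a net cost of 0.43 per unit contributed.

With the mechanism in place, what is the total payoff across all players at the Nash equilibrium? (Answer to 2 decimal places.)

The effective private return is (1.7/5) / 0.43 = 0.7907, which is still under 1, so the mechanism doesn't change anyone's dominant strategy: zero contribution.
At the Nash equilibrium no one contributes; group total payoff = 5 × 30 = 150.

150.00 billion dollars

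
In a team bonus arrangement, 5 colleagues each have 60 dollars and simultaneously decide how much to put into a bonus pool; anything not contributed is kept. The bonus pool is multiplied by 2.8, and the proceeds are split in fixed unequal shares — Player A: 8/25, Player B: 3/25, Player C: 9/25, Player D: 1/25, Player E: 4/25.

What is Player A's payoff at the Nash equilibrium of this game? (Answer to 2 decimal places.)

113.76 dollars

A player with share s gets back 2.8·s per unit contributed, so full contribution is dominant for anyone with s > 1/2.8 = 0.3571 and zero contribution is dominant for anyone below.
Player C alone (share 9/25) is above the threshold, contributing 60; the remaining 4 contribute 0. Total contributed: 60.
Player A keeps 60 and receives 2.8 × 60 × 8/25 = 53.76 from the bonus pool, for a payoff of 113.76.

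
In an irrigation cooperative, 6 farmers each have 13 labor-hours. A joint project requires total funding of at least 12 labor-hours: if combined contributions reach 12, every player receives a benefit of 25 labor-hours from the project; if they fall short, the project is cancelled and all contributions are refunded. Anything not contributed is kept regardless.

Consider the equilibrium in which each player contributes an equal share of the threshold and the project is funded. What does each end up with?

36 labor-hours

Equal share of the threshold: 12/6 = 2.
At this profile no one gains by cutting their contribution: any cut drops the total below 12, the project is cancelled, contributions are refunded, and the deviator ends with 13, which is less than 13 − 2 + 25 = 36. Contributing more than 2 just wastes the excess. So contributing exactly 2 is a best response.
Each player's payoff: 13 − 2 + 25 = 36.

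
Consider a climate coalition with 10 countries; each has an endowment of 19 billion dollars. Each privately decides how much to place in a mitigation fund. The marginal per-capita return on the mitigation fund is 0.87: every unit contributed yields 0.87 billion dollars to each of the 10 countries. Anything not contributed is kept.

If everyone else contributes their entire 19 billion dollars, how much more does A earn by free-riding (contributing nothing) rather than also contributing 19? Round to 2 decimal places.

2.47 billion dollars

Switching from a contribution of 19 to 0 lets A keep an extra 19 billion dollars, but lowers the mitigation fund by 19, which costs A their own share of that drop: 0.87 × 19 = 16.53.
Net gain = 19 − 16.53 = 2.47. The private return per contributed unit (0.87) is below 1, so free-riding is indeed the best response regardless of what the others do.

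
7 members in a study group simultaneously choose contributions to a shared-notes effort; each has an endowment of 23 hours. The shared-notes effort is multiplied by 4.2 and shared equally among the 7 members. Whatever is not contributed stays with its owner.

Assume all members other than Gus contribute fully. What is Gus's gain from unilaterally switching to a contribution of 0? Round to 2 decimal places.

9.20 hours

Switching from a contribution of 23 to 0 lets Gus keep an extra 23 hours, but lowers the shared-notes effort by 23, which costs Gus their own share of that drop: 4.2/7 × 23 = 13.80.
Net gain = 23 − 13.80 = 9.20. The private return per contributed unit (0.6000) is below 1, so free-riding is indeed the best response regardless of what the others do.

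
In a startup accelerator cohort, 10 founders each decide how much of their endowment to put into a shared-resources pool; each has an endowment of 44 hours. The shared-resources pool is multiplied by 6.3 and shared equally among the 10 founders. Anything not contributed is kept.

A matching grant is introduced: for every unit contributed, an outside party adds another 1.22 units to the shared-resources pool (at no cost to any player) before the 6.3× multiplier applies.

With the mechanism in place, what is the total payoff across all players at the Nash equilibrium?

With the mechanism, a contributed unit returns 6.3 × 2.22 / 10 = 1.3986 per unit of net cost to the contributor — now above 1 — so contributing fully is weakly dominant for every player.
At the Nash equilibrium everyone contributes 44. Group total payoff = 6.3 × 2.22 × 440 = 6153.84.

6153.84 hours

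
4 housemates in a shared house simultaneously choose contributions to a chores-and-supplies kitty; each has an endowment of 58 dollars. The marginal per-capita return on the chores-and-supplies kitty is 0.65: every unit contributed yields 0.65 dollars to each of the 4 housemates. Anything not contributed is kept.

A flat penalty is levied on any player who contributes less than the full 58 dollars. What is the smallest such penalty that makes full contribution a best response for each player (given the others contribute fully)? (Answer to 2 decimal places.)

20.30 dollars

Given the others contribute fully, the best deviation is to contribute 0 (any partial contribution still incurs the fine and gives up units whose private return 0.65 is below 1).
Deviating from 58 to 0 saves 58 dollars but forfeits the deviator's share of the drop in the chores-and-supplies kitty: 0.65 × 58 = 37.70.
So the deviation gain is 58 − 37.70 = 20.30, and the fine must be at least 20.30 dollars to wipe it out.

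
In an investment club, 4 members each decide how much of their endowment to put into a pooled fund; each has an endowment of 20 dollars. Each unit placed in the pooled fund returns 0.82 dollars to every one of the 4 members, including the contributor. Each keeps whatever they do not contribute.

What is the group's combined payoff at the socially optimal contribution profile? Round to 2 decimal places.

Each contributed unit returns 3.280 to the group as a whole (0.82 to each of 4 players), which exceeds 1, so the social optimum is full contribution: group total = 3.280 × 80 = 262.40.

262.40 dollars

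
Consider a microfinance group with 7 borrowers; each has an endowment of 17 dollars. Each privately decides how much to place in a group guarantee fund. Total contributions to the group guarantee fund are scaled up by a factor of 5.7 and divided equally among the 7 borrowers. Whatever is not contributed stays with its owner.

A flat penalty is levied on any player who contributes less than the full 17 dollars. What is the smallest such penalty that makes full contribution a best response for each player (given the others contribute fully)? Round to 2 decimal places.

Given the others contribute fully, the best deviation is to contribute 0 (any partial contribution still incurs the fine and gives up units whose private return 0.8143 is below 1).
Deviating from 17 to 0 saves 17 dollars but forfeits the deviator's share of the drop in the group guarantee fund: 5.7/7 × 17 = 13.84.
So the deviation gain is 17 − 13.84 = 3.16, and the fine must be at least 3.16 dollars to wipe it out.

3.16 dollars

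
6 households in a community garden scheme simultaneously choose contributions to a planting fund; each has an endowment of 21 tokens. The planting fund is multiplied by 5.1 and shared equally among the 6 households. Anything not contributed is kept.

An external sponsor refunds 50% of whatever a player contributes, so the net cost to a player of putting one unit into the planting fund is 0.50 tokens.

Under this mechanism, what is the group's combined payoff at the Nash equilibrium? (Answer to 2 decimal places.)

Under the mechanism each unit contributed yields (5.1/6) / 0.50 = 1.7000 back to its contributor per unit of net cost, which exceeds 1, making full contribution the dominant choice for everyone.
So the Nash equilibrium is full contribution by all 6; the group earns 6 × (21 × 0.50 + 5.1 × 21) = 705.60.

705.60 tokens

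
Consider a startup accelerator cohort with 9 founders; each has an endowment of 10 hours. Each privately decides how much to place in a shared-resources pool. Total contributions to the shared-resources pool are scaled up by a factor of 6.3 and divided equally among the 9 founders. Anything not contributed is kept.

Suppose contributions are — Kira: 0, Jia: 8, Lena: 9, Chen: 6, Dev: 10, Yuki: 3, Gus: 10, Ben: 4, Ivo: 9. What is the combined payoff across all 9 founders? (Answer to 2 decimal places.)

402.70 hours

Total contributed: 0 + 8 + 9 + 6 + 10 + 3 + 10 + 4 + 9 = 59; total kept: 9 × 10 − 59 = 31.
The shared-resources pool pays out 6.3 × 59 = 371.70 in aggregate.
Group total = 31 + 371.70 = 402.70.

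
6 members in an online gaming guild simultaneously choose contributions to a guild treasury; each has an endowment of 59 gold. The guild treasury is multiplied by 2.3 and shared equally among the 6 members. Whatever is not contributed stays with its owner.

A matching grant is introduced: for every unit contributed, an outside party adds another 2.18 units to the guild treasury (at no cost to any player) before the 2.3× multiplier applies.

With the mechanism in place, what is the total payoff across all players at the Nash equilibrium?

Under the mechanism each unit contributed yields 2.3 × 3.18 / 6 = 1.2190 back to its contributor per unit of net cost, which exceeds 1, making full contribution the dominant choice for everyone.
So the Nash equilibrium is full contribution by all 6; the group earns 2.3 × 3.18 × 354 = 2589.16.

2589.16 gold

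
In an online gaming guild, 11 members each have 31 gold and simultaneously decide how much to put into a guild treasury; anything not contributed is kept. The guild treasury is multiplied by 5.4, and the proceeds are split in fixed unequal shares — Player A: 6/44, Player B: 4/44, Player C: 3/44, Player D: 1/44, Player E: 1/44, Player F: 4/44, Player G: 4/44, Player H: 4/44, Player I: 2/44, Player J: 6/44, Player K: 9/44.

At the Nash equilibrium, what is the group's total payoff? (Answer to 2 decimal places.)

Player j's private return per contributed unit is 5.4 × (j's share). Contributing is weakly dominant for j when that share is at least 1/5.4 = 0.1852, and contributing 0 is dominant otherwise.
Player K alone (share 9/44) is above the threshold, contributing 31; the remaining 10 contribute 0. Total contributed: 31.
The guild treasury pays out 5.4 × 31 = 167.40 in total (split across the unequal shares, but the aggregate is all that matters for the group sum).
The 10 free-riders keep 31 each, adding 310. Group total = 310 + 167.40 = 477.40.

477.40 gold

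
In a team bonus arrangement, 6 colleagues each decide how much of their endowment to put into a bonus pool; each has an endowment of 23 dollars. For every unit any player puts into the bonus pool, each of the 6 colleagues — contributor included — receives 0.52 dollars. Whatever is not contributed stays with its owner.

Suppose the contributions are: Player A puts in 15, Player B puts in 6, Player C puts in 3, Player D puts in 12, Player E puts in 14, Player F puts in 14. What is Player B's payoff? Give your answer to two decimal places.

50.28 dollars

Total contributed: 15 + 6 + 3 + 12 + 14 + 14 = 64.
Each receives 0.52 × 64 = 33.28 from the bonus pool.
Player B keeps 23 − 6 = 17, so Player B's payoff is 17 + 33.28 = 50.28.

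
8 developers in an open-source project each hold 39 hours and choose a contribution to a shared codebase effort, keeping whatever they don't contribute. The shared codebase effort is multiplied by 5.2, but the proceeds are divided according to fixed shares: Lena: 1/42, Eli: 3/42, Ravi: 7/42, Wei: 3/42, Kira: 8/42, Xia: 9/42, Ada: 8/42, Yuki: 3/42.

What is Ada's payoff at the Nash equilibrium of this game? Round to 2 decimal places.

77.63 hours

Each unit j contributes comes back to j as 5.2 × (j's share), so j prefers to contribute only if that share exceeds 1/5.2 = 0.1923; otherwise keeping the unit dominates.
The only share above 0.1923 is Xia's 9/42, contributing 39; the remaining 7 contribute 0. Total contributed: 39.
Ada keeps 39 and receives 5.2 × 39 × 8/42 = 38.63 from the shared codebase effort, for a payoff of 77.63.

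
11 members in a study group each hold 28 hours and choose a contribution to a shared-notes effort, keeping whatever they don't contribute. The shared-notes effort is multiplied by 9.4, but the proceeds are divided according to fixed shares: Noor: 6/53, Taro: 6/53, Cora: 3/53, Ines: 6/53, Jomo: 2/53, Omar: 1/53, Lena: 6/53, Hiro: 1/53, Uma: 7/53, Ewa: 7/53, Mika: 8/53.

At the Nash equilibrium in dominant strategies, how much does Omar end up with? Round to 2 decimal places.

62.76 hours

Each unit j contributes comes back to j as 9.4 × (j's share), so j prefers to contribute only if that share exceeds 1/9.4 = 0.1064; otherwise keeping the unit dominates.
Noor, Taro, Ines, Lena, Uma, Ewa and Mika clear that bar, contributing 28 each; the remaining 4 contribute 0. Total contributed: 196.
Omar keeps 28 and receives 9.4 × 196 × 1/53 = 34.76 from the shared-notes effort, for a payoff of 62.76.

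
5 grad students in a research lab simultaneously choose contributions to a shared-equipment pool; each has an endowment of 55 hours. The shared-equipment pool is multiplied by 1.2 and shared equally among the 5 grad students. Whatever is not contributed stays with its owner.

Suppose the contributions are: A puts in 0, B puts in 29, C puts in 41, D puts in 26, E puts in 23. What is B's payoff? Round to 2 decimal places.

54.56 hours

Total contributed: 0 + 29 + 41 + 26 + 23 = 119.
Each receives 1.2 × 119 / 5 = 28.56 from the shared-equipment pool.
B keeps 55 − 29 = 26, so B's payoff is 26 + 28.56 = 54.56.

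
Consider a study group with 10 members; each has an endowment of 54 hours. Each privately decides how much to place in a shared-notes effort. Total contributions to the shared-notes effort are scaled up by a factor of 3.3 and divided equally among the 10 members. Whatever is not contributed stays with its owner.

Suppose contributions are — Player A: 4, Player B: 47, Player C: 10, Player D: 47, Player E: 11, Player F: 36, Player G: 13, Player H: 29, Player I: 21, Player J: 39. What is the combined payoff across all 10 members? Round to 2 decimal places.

1131.10 hours

Total contributed: 4 + 47 + 10 + 47 + 11 + 36 + 13 + 29 + 21 + 39 = 257; total kept: 10 × 54 − 257 = 283.
The shared-notes effort pays out 3.3 × 257 = 848.10 in aggregate.
Group total = 283 + 848.10 = 1131.10.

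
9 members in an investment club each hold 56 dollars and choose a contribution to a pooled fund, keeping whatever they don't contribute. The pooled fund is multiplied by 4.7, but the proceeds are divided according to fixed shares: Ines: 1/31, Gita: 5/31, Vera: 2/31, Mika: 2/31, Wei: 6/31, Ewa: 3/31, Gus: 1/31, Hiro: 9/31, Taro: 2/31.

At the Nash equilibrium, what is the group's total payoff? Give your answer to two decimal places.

711.20 dollars

Each unit j contributes comes back to j as 4.7 × (j's share), so j prefers to contribute only if that share exceeds 1/4.7 = 0.2128; otherwise keeping the unit dominates.
Only Hiro (9/31) clears that bar, contributing 56; the remaining 8 contribute 0. Total contributed: 56.
The pooled fund pays out 4.7 × 56 = 263.20 in total (split across the unequal shares, but the aggregate is all that matters for the group sum).
The 8 free-riders keep 56 each, adding 448. Group total = 448 + 263.20 = 711.20.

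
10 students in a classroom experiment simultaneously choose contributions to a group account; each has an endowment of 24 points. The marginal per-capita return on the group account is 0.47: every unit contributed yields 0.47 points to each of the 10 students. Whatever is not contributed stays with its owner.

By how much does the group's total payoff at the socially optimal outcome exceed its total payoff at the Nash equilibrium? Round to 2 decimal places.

888.00 points

The private return per contributed unit is 0.47 < 1, so contributing 0 is dominant for every player. At the Nash equilibrium everyone keeps their 24, and the group total is 10 × 24 = 240.
Each contributed unit returns 4.700 to the group as a whole (0.47 to each of 10 players), which exceeds 1, so the social optimum is full contribution: group total = 4.700 × 240 = 1128.00.
Efficiency loss = 1128.00 − 240 = 888.00.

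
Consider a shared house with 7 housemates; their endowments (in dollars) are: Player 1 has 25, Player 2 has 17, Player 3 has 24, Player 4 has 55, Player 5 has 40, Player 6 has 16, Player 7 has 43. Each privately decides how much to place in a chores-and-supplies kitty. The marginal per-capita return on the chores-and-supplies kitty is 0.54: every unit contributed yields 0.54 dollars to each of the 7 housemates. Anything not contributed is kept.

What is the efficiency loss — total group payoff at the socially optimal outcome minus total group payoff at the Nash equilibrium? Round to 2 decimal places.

The private return per contributed unit is 0.54 < 1 for everyone, so the Nash equilibrium is zero contribution and the group total is Σ E_j = 25 + 17 + 24 + 55 + 40 + 16 + 43 = 220.
Each contributed unit returns 3.780 to the group, so the social optimum is full contribution by everyone: group total = 3.780 × 220 = 831.60.
Efficiency loss = (3.780 − 1) × 220 = 611.60.

611.60 dollars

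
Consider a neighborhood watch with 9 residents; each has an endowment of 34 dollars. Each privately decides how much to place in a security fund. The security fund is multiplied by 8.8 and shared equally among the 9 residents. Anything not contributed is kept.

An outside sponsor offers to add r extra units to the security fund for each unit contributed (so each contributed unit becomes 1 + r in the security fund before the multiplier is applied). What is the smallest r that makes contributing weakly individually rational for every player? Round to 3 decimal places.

With matching at rate r, one contributed unit becomes (1 + r) in the security fund and returns 8.8 × (1 + r) / 9 to the contributor.
Setting this equal to 1: 1 + r = 9/8.8 = 1.0227.
So the minimum matching rate is r = 1.0227 − 1 = 0.023.

0.023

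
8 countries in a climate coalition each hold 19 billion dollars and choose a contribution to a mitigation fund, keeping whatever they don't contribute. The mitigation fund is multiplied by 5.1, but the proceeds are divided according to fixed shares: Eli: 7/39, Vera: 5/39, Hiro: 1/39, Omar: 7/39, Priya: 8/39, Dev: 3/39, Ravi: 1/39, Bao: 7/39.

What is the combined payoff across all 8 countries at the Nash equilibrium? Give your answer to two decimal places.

229.90 billion dollars

Player j's private return per contributed unit is 5.1 × (j's share). Contributing is weakly dominant for j when that share is at least 1/5.1 = 0.1961, and contributing 0 is dominant otherwise.
Only Priya (8/39) clears that bar, contributing 19; the remaining 7 contribute 0. Total contributed: 19.
The mitigation fund pays out 5.1 × 19 = 96.90 in total (split across the unequal shares, but the aggregate is all that matters for the group sum).
The 7 free-riders keep 19 each, adding 133. Group total = 133 + 96.90 = 229.90.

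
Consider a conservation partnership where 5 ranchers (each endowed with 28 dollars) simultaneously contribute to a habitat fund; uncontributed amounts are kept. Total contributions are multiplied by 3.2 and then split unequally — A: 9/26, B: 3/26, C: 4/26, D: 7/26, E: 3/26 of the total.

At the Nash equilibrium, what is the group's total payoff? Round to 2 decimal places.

201.60 dollars

Each unit j contributes comes back to j as 3.2 × (j's share), so j prefers to contribute only if that share exceeds 1/3.2 = 0.3125; otherwise keeping the unit dominates.
A alone (share 9/26) is above the threshold, contributing 28; the remaining 4 contribute 0. Total contributed: 28.
The habitat fund pays out 3.2 × 28 = 89.60 in total (split across the unequal shares, but the aggregate is all that matters for the group sum).
The 4 free-riders keep 28 each, adding 112. Group total = 112 + 89.60 = 201.60.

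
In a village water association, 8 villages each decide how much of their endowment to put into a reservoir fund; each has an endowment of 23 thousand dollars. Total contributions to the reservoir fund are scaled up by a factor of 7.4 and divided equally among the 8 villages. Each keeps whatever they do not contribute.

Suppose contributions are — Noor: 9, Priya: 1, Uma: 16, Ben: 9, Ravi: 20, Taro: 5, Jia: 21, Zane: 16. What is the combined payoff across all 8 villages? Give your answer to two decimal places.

Total contributed: 9 + 1 + 16 + 9 + 20 + 5 + 21 + 16 = 97; total kept: 8 × 23 − 97 = 87.
The reservoir fund pays out 7.4 × 97 = 717.80 in aggregate.
Group total = 87 + 717.80 = 804.80.

804.80 thousand dollars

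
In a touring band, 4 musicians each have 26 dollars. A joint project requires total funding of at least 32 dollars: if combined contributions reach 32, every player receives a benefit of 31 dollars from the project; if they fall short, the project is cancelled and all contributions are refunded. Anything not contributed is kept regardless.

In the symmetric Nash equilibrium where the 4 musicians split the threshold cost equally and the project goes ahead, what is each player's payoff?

49 dollars

Equal share of the threshold: 32/4 = 8.
At this profile no one gains by cutting their contribution: any cut drops the total below 32, the project is cancelled, contributions are refunded, and the deviator ends with 26, which is less than 26 − 8 + 31 = 49. Contributing more than 8 just wastes the excess. So contributing exactly 8 is a best response.
Each player's payoff: 26 − 8 + 31 = 49.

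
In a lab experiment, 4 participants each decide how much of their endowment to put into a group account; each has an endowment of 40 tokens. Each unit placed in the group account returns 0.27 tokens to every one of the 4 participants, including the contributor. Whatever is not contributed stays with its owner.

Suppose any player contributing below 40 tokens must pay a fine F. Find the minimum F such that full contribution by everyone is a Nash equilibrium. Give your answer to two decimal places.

29.20 tokens

Given the others contribute fully, the best deviation is to contribute 0 (any partial contribution still incurs the fine and gives up units whose private return 0.27 is below 1).
Deviating from 40 to 0 saves 40 tokens but forfeits the deviator's share of the drop in the group account: 0.27 × 40 = 10.80.
So the deviation gain is 40 − 10.80 = 29.20, and the fine must be at least 29.20 tokens to wipe it out.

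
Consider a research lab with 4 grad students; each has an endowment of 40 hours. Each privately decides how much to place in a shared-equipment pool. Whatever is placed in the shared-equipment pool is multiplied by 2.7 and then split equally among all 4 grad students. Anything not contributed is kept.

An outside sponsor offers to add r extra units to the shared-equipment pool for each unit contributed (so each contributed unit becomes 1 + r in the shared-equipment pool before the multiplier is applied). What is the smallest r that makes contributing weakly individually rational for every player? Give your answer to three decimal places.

0.481

With matching at rate r, one contributed unit becomes (1 + r) in the shared-equipment pool and returns 2.7 × (1 + r) / 4 to the contributor.
Setting this equal to 1: 1 + r = 4/2.7 = 1.4815.
So the minimum matching rate is r = 1.4815 − 1 = 0.481.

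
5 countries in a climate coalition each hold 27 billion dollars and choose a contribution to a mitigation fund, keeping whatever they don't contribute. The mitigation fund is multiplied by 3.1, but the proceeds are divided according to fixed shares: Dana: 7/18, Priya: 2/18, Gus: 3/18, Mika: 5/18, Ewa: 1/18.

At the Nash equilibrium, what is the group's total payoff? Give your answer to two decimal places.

191.70 billion dollars

Each unit j contributes comes back to j as 3.1 × (j's share), so j prefers to contribute only if that share exceeds 1/3.1 = 0.3226; otherwise keeping the unit dominates.
Dana alone (share 7/18) is above the threshold, contributing 27; the remaining 4 contribute 0. Total contributed: 27.
The mitigation fund pays out 3.1 × 27 = 83.70 in total (split across the unequal shares, but the aggregate is all that matters for the group sum).
The 4 free-riders keep 27 each, adding 108. Group total = 108 + 83.70 = 191.70.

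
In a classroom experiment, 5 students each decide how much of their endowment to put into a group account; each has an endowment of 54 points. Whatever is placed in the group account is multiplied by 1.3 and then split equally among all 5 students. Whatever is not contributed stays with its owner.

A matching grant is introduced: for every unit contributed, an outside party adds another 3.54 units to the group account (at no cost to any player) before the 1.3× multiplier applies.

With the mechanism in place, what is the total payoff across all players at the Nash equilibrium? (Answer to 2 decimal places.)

With the mechanism, a contributed unit returns 1.3 × 4.54 / 5 = 1.1804 per unit of net cost to the contributor — now above 1 — so contributing fully is weakly dominant for every player.
At the Nash equilibrium everyone contributes 54. Group total payoff = 1.3 × 4.54 × 270 = 1593.54.

1593.54 points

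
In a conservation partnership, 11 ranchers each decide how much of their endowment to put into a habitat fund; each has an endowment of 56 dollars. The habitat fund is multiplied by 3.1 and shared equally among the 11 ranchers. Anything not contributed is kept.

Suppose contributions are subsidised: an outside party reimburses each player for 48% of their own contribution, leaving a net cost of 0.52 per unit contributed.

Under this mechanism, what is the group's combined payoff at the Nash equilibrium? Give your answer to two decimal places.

616.00 dollars

With the mechanism, a contributed unit returns (3.1/11) / 0.52 = 0.5420 per unit of net cost — still below 1 — so contributing 0 remains dominant for every player.
At the Nash equilibrium no one contributes; group total payoff = 11 × 56 = 616.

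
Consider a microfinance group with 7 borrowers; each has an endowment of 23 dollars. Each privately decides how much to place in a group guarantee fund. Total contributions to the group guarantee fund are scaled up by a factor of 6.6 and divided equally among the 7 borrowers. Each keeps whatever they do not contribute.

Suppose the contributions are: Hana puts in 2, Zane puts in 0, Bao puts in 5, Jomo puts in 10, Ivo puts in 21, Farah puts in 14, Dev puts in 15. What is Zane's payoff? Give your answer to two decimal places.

86.17 dollars

Total contributed: 2 + 0 + 5 + 10 + 21 + 14 + 15 = 67.
Each receives 6.6 × 67 / 7 = 63.17 from the group guarantee fund.
Zane keeps 23 − 0 = 23, so Zane's payoff is 23 + 63.17 = 86.17.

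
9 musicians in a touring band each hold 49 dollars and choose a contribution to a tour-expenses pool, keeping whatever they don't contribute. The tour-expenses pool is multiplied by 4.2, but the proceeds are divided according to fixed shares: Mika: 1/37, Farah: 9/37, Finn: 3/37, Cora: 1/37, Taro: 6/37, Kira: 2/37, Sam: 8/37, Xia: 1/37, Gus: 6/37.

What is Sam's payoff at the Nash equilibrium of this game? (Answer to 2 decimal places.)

Player j's private return per contributed unit is 4.2 × (j's share). Contributing is weakly dominant for j when that share is at least 1/4.2 = 0.2381, and contributing 0 is dominant otherwise.
Farah alone (share 9/37) is above the threshold, contributing 49; the remaining 8 contribute 0. Total contributed: 49.
Sam keeps 49 and receives 4.2 × 49 × 8/37 = 44.50 from the tour-expenses pool, for a payoff of 93.50.

93.50 dollars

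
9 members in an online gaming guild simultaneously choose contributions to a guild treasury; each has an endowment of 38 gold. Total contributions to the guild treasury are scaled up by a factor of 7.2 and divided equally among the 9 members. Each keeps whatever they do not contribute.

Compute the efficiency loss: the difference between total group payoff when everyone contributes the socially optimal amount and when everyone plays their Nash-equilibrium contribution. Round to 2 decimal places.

2120.40 gold

Each contributed unit returns 7.2/9 = 0.8000 to its contributor — below 1 — so contributing 0 is dominant for every player. At the Nash equilibrium everyone keeps their 38, and the group total is 9 × 38 = 342.
Each contributed unit returns 7.200 to the group as a whole (0.8000 to each of 9 players), which exceeds 1, so the social optimum is full contribution: group total = 7.200 × 342 = 2462.40.
Efficiency loss = 2462.40 − 342 = 2120.40.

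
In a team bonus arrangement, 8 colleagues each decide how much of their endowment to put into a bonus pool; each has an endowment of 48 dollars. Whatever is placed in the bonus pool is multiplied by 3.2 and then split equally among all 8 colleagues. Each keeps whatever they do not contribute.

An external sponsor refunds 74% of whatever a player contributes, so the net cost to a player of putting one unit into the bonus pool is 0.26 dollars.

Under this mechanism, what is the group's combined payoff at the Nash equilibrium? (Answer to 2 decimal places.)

The effective private return per unit is now (3.2/8) / 0.26 = 1.5385 > 1, so every player's dominant strategy flips to full contribution.
So the Nash equilibrium is full contribution by all 8; the group earns 8 × (48 × 0.74 + 3.2 × 48) = 1512.96.

1512.96 dollars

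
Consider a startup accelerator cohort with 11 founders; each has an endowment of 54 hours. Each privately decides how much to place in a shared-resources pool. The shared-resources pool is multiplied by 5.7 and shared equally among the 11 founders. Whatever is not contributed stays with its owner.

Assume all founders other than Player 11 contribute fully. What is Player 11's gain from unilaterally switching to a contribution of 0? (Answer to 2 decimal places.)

26.02 hours

Switching from a contribution of 54 to 0 lets Player 11 keep an extra 54 hours, but lowers the shared-resources pool by 54, which costs Player 11 their own share of that drop: 5.7/11 × 54 = 27.98.
Net gain = 54 − 27.98 = 26.02. The private return per contributed unit (0.5182) is below 1, so free-riding is indeed the best response regardless of what the others do.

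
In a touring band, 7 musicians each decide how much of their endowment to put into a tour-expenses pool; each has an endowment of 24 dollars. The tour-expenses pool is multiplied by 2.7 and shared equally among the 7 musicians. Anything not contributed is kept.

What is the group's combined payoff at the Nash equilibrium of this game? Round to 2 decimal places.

Each contributed unit returns 2.7/7 = 0.3857 to its contributor — below 1 — so contributing 0 is dominant for every player. At the Nash equilibrium everyone keeps their 24, and the group total is 7 × 24 = 168.

168.00 dollars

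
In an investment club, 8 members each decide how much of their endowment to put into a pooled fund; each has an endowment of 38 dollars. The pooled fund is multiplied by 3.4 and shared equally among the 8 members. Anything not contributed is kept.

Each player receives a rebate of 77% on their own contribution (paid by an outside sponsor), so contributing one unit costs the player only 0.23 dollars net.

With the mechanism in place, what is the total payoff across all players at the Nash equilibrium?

Under the mechanism each unit contributed yields (3.4/8) / 0.23 = 1.8478 back to its contributor per unit of net cost, which exceeds 1, making full contribution the dominant choice for everyone.
At the Nash equilibrium everyone contributes 38. Group total payoff = 8 × (38 × 0.77 + 3.4 × 38) = 1267.68.

1267.68 dollars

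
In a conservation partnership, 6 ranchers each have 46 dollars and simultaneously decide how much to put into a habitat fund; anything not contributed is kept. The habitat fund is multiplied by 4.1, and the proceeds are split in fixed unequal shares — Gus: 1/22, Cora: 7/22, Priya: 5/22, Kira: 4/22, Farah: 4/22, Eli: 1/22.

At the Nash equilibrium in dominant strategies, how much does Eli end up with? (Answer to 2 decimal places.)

54.57 dollars

A player with share s gets back 4.1·s per unit contributed, so full contribution is dominant for anyone with s > 1/4.1 = 0.2439 and zero contribution is dominant for anyone below.
The only share above 0.2439 is Cora's 7/22, contributing 46; the remaining 5 contribute 0. Total contributed: 46.
Eli keeps 46 and receives 4.1 × 46 × 1/22 = 8.57 from the habitat fund, for a payoff of 54.57.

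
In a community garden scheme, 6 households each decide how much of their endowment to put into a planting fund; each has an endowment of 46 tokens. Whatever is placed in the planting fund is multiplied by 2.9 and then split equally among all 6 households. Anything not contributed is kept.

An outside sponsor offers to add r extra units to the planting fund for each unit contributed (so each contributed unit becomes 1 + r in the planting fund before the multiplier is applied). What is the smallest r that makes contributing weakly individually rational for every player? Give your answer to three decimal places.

With matching at rate r, one contributed unit becomes (1 + r) in the planting fund and returns 2.9 × (1 + r) / 6 to the contributor.
Setting this equal to 1: 1 + r = 6/2.9 = 2.0690.
So the minimum matching rate is r = 2.0690 − 1 = 1.069.

1.069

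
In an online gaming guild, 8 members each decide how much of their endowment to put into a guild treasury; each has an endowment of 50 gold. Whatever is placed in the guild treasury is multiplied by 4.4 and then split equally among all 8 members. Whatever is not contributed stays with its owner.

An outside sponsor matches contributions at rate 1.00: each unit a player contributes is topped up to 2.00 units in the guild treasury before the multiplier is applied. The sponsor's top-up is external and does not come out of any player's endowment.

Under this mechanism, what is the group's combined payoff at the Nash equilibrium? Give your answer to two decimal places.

3520.00 gold

The effective private return per unit is now 4.4 × 2.00 / 8 = 1.1000 > 1, so every player's dominant strategy flips to full contribution.
So the Nash equilibrium is full contribution by all 8; the group earns 4.4 × 2.00 × 400 = 3520.00.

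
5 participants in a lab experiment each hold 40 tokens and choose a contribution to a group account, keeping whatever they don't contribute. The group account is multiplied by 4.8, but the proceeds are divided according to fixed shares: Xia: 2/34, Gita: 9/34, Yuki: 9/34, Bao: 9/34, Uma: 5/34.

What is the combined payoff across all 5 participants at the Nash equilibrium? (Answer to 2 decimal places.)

A player with share s gets back 4.8·s per unit contributed, so full contribution is dominant for anyone with s > 1/4.8 = 0.2083 and zero contribution is dominant for anyone below.
Gita, Yuki and Bao clear that bar, contributing 40 each; the remaining 2 contribute 0. Total contributed: 120.
The group account pays out 4.8 × 120 = 576.00 in total (split across the unequal shares, but the aggregate is all that matters for the group sum).
The 2 free-riders keep 40 each, adding 80. Group total = 80 + 576.00 = 656.00.

656.00 tokens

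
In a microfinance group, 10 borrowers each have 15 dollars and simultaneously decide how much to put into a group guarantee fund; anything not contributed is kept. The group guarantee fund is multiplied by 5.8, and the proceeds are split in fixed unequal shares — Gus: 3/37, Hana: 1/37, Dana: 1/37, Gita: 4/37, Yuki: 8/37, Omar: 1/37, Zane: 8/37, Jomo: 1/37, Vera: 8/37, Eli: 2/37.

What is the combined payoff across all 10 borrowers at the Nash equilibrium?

Each unit j contributes comes back to j as 5.8 × (j's share), so j prefers to contribute only if that share exceeds 1/5.8 = 0.1724; otherwise keeping the unit dominates.
Yuki, Zane and Vera are above the threshold, contributing 15 each; the remaining 7 contribute 0. Total contributed: 45.
The group guarantee fund pays out 5.8 × 45 = 261.00 in total (split across the unequal shares, but the aggregate is all that matters for the group sum).
The 7 free-riders keep 15 each, adding 105. Group total = 105 + 261.00 = 366.00.

366.00 dollars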